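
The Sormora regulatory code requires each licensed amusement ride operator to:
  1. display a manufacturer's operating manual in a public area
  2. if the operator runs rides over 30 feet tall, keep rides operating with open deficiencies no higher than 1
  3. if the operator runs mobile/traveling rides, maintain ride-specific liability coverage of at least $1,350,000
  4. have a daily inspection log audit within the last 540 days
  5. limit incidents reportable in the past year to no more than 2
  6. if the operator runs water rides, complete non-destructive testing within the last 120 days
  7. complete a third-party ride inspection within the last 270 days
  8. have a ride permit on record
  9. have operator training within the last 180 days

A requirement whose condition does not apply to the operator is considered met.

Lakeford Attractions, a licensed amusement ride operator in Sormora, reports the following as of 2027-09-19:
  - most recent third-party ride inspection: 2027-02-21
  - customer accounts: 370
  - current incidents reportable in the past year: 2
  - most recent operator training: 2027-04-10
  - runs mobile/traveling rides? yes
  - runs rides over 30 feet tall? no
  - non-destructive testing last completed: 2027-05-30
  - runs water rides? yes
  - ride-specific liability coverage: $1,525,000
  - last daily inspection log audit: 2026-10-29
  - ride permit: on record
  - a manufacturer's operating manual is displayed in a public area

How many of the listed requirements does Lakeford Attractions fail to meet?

0

1. manufacturer's operating manual present → met
2. condition 'runs rides over 30 feet tall' does not hold → requirement n/a → met
3. condition 'runs mobile/traveling rides' holds; ride-specific liability coverage $1,525,000 ≥ $1,350,000 → met
4. daily inspection log audit 325 days ago vs limit 540 → met
5. incidents reportable in the past year 2 ≤ 2 → met
6. condition 'runs water rides' holds; non-destructive testing 112 days ago vs limit 120 → met
7. third-party ride inspection 210 days ago vs limit 270 → met
8. ride permit present → met
9. operator training 162 days ago vs limit 180 → met
Not met: 0 of 9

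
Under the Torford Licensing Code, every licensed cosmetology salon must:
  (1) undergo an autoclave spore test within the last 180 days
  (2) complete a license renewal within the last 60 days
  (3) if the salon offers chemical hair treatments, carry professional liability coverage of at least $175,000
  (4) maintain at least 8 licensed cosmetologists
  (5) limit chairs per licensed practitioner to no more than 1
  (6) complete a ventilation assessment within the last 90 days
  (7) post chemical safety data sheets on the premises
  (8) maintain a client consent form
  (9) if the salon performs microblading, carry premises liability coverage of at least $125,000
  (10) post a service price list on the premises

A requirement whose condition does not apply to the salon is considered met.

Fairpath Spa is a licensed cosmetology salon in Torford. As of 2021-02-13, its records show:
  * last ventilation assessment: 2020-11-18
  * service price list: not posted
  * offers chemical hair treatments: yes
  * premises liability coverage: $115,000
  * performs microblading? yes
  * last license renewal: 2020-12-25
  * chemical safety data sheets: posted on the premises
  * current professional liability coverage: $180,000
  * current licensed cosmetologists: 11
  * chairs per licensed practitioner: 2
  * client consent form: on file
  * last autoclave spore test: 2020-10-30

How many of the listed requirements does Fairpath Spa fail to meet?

3

1. autoclave spore test 106 days ago vs limit 180 → met
2. license renewal 50 days ago vs limit 60 → met
3. condition 'offers chemical hair treatments' holds; professional liability coverage $180,000 ≥ $175,000 → met
4. licensed cosmetologists 11 ≥ 8 → met
5. chairs per licensed practitioner 2 > 1 → not met
6. ventilation assessment 87 days ago vs limit 90 → met
7. chemical safety data sheets present → met
8. client consent form present → met
9. condition 'performs microblading' holds; premises liability coverage $115,000 < $125,000 → not met
10. service price list absent → not met
Not met: 3 of 10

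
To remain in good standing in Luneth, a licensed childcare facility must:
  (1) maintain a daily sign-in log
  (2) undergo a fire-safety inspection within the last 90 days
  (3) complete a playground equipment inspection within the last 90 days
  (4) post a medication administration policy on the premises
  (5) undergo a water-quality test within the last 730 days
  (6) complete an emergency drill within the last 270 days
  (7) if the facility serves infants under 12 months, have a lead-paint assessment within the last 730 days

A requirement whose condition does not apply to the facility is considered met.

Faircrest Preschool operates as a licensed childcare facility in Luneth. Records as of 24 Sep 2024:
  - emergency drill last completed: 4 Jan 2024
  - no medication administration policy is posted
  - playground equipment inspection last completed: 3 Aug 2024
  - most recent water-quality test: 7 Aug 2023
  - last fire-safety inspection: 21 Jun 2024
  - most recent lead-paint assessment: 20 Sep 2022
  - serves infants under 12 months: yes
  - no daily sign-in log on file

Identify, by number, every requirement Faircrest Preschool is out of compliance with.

1. daily sign-in log absent → not met
2. fire-safety inspection 95 days ago vs limit 90 → not met
3. playground equipment inspection 52 days ago vs limit 90 → met
4. medication administration policy absent → not met
5. water-quality test 414 days ago vs limit 730 → met
6. emergency drill 264 days ago vs limit 270 → met
7. condition 'serves infants under 12 months' holds; lead-paint assessment 735 days ago vs limit 730 → not met
Not met: 1, 2, 4, 7

1, 2, 4, 7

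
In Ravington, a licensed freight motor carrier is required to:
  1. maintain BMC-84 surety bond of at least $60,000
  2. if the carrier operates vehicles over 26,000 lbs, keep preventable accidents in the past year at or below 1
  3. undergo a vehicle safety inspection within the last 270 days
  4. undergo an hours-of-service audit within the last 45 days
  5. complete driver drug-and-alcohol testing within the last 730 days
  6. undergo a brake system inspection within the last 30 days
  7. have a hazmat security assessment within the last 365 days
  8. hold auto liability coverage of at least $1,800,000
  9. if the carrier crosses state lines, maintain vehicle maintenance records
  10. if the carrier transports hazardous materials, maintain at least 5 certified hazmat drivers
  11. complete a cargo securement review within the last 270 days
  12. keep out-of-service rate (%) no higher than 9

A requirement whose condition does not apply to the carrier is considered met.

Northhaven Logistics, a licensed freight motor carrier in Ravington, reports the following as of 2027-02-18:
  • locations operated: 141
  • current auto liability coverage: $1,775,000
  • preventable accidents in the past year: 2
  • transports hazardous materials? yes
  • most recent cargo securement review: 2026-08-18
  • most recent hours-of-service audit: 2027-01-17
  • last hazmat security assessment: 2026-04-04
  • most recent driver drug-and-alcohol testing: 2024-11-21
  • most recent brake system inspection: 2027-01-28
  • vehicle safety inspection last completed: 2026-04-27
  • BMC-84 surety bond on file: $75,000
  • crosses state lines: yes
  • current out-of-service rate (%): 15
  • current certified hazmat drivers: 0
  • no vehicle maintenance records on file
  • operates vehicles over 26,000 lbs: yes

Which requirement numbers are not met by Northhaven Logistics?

2, 3, 5, 8, 9, 10, 12

1. BMC-84 surety bond $75,000 ≥ $60,000 → met
2. condition 'operates vehicles over 26,000 lbs' holds; preventable accidents in the past year 2 > 1 → not met
3. vehicle safety inspection 297 days ago vs limit 270 → not met
4. hours-of-service audit 32 days ago vs limit 45 → met
5. driver drug-and-alcohol testing 819 days ago vs limit 730 → not met
6. brake system inspection 21 days ago vs limit 30 → met
7. hazmat security assessment 320 days ago vs limit 365 → met
8. auto liability coverage $1,775,000 < $1,800,000 → not met
9. condition 'crosses state lines' holds; vehicle maintenance records absent → not met
10. condition 'transports hazardous materials' holds; certified hazmat drivers 0 < 5 → not met
11. cargo securement review 184 days ago vs limit 270 → met
12. out-of-service rate (%) 15 > 9 → not met
Not met: 2, 3, 5, 8, 9, 10, 12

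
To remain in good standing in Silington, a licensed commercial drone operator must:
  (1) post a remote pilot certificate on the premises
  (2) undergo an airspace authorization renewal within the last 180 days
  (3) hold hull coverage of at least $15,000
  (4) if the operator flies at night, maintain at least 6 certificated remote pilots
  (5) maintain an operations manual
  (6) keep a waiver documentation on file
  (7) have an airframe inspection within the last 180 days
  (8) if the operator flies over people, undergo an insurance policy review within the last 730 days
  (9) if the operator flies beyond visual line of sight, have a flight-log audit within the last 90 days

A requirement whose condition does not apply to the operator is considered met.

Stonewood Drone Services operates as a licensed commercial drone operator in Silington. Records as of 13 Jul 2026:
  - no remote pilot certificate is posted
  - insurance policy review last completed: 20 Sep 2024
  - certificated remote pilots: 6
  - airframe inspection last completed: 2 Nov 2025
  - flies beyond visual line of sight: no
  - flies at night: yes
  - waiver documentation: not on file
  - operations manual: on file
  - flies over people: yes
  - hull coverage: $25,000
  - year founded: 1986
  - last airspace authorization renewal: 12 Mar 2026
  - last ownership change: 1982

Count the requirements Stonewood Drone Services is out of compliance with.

1. remote pilot certificate absent → not met
2. airspace authorization renewal 123 days ago vs limit 180 → met
3. hull coverage $25,000 ≥ $15,000 → met
4. condition 'flies at night' holds; certificated remote pilots 6 ≥ 6 → met
5. operations manual present → met
6. waiver documentation absent → not met
7. airframe inspection 253 days ago vs limit 180 → not met
8. condition 'flies over people' holds; insurance policy review 661 days ago vs limit 730 → met
9. condition 'flies beyond visual line of sight' does not hold → requirement n/a → met
Not met: 3 of 9

3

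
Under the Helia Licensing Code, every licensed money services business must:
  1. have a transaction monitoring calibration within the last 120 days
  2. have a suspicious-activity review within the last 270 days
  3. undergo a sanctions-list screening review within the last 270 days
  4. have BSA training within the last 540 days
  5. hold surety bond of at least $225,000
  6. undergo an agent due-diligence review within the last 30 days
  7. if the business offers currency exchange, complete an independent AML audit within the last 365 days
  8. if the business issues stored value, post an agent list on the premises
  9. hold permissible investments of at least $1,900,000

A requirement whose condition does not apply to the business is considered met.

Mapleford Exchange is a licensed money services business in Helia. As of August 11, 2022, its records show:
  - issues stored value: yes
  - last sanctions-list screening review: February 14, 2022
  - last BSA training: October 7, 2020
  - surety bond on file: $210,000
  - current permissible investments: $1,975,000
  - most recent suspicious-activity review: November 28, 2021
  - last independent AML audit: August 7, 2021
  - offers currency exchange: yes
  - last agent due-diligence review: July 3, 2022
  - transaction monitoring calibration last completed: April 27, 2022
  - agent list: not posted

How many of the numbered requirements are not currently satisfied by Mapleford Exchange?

1. transaction monitoring calibration 106 days ago vs limit 120 → met
2. suspicious-activity review 256 days ago vs limit 270 → met
3. sanctions-list screening review 178 days ago vs limit 270 → met
4. BSA training 673 days ago vs limit 540 → not met
5. surety bond $210,000 < $225,000 → not met
6. agent due-diligence review 39 days ago vs limit 30 → not met
7. condition 'offers currency exchange' holds; independent AML audit 369 days ago vs limit 365 → not met
8. condition 'issues stored value' holds; agent list absent → not met
9. permissible investments $1,975,000 ≥ $1,900,000 → met
Not met: 5 of 9

5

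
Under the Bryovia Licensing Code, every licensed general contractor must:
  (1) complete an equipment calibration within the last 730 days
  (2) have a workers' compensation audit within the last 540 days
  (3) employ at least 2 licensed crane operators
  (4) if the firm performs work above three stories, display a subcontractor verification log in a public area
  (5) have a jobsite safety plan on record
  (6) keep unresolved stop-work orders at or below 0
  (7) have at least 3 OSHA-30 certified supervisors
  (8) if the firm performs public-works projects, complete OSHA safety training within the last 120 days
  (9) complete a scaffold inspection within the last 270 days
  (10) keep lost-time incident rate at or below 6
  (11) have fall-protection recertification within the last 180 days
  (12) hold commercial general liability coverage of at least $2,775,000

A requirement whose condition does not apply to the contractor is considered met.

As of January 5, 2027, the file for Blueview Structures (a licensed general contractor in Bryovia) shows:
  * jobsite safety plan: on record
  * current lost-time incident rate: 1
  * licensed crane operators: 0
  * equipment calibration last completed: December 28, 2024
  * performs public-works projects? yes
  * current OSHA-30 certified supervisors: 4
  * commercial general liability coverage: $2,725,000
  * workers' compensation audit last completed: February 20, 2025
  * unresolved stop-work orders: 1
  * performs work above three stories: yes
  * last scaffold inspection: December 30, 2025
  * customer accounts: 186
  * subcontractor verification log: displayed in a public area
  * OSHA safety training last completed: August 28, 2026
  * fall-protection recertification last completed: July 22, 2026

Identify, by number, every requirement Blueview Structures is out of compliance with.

1. equipment calibration 738 days ago vs limit 730 → not met
2. workers' compensation audit 684 days ago vs limit 540 → not met
3. licensed crane operators 0 < 2 → not met
4. condition 'performs work above three stories' holds; subcontractor verification log present → met
5. jobsite safety plan present → met
6. unresolved stop-work orders 1 > 0 → not met
7. OSHA-30 certified supervisors 4 ≥ 3 → met
8. condition 'performs public-works projects' holds; OSHA safety training 130 days ago vs limit 120 → not met
9. scaffold inspection 371 days ago vs limit 270 → not met
10. lost-time incident rate 1 ≤ 6 → met
11. fall-protection recertification 167 days ago vs limit 180 → met
12. commercial general liability coverage $2,725,000 < $2,775,000 → not met
Not met: 1, 2, 3, 6, 8, 9, 12

1, 2, 3, 6, 8, 9, 12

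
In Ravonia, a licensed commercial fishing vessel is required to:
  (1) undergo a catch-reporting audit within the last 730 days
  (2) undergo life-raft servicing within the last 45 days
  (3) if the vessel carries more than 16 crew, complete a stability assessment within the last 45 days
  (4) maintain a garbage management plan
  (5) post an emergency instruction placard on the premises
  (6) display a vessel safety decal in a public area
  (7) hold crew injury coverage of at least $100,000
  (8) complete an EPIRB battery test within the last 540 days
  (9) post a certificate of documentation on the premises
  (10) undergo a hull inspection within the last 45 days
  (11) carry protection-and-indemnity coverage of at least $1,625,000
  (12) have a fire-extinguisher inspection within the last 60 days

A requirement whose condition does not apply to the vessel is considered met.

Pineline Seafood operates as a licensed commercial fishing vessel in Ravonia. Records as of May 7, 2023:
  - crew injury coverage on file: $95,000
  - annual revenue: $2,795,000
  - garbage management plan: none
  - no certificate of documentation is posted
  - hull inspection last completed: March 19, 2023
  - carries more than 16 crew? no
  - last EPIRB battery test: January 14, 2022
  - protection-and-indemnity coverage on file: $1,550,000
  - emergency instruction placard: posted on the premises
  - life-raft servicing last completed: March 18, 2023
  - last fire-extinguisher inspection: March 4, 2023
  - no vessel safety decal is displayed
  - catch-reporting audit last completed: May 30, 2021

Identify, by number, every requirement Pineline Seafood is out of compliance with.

2, 4, 6, 7, 9, 10, 11, 12

1. catch-reporting audit 707 days ago vs limit 730 → met
2. life-raft servicing 50 days ago vs limit 45 → not met
3. condition 'carries more than 16 crew' does not hold → requirement n/a → met
4. garbage management plan absent → not met
5. emergency instruction placard present → met
6. vessel safety decal absent → not met
7. crew injury coverage $95,000 < $100,000 → not met
8. EPIRB battery test 478 days ago vs limit 540 → met
9. certificate of documentation absent → not met
10. hull inspection 49 days ago vs limit 45 → not met
11. protection-and-indemnity coverage $1,550,000 < $1,625,000 → not met
12. fire-extinguisher inspection 64 days ago vs limit 60 → not met
Not met: 2, 4, 6, 7, 9, 10, 11, 12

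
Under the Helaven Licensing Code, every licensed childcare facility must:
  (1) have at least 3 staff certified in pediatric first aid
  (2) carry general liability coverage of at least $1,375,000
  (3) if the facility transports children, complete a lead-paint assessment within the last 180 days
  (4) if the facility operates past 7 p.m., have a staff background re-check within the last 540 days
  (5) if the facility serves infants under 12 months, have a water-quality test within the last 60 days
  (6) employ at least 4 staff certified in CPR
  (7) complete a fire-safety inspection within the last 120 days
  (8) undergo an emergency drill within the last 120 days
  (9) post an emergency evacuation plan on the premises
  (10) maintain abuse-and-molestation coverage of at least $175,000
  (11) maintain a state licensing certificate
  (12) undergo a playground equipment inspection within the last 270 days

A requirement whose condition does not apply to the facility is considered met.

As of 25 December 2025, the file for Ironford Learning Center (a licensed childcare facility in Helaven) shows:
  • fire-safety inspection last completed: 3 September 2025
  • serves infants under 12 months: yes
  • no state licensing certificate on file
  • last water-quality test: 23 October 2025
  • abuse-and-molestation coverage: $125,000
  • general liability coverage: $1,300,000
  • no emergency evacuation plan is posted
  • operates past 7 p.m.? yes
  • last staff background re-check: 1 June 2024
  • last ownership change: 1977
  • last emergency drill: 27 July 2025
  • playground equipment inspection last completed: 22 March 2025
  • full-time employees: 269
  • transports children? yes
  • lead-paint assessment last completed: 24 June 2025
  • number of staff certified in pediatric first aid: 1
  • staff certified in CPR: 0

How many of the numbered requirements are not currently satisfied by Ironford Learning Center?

11

1. staff certified in pediatric first aid 1 < 3 → not met
2. general liability coverage $1,300,000 < $1,375,000 → not met
3. condition 'transports children' holds; lead-paint assessment 184 days ago vs limit 180 → not met
4. condition 'operates past 7 p.m.' holds; staff background re-check 572 days ago vs limit 540 → not met
5. condition 'serves infants under 12 months' holds; water-quality test 63 days ago vs limit 60 → not met
6. staff certified in CPR 0 < 4 → not met
7. fire-safety inspection 113 days ago vs limit 120 → met
8. emergency drill 151 days ago vs limit 120 → not met
9. emergency evacuation plan absent → not met
10. abuse-and-molestation coverage $125,000 < $175,000 → not met
11. state licensing certificate absent → not met
12. playground equipment inspection 278 days ago vs limit 270 → not met
Not met: 11 of 12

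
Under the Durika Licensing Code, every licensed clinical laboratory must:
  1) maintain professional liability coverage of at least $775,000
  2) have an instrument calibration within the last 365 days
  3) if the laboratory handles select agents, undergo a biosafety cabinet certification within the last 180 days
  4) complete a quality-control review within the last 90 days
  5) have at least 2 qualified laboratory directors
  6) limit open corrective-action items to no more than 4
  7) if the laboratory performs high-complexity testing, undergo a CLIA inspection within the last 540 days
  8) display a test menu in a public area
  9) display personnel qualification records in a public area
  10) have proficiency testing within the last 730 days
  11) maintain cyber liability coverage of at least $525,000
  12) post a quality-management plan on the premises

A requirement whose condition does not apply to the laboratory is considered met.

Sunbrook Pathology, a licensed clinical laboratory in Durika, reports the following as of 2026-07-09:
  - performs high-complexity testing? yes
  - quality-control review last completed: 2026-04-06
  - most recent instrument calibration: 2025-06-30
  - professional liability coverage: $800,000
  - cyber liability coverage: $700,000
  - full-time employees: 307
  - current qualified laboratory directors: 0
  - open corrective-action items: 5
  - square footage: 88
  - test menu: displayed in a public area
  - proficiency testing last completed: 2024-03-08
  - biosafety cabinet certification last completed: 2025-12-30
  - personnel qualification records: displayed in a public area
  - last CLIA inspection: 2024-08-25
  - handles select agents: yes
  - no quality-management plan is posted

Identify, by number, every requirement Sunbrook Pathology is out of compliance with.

1. professional liability coverage $800,000 ≥ $775,000 → met
2. instrument calibration 374 days ago vs limit 365 → not met
3. condition 'handles select agents' holds; biosafety cabinet certification 191 days ago vs limit 180 → not met
4. quality-control review 94 days ago vs limit 90 → not met
5. qualified laboratory directors 0 < 2 → not met
6. open corrective-action items 5 > 4 → not met
7. condition 'performs high-complexity testing' holds; CLIA inspection 683 days ago vs limit 540 → not met
8. test menu present → met
9. personnel qualification records present → met
10. proficiency testing 853 days ago vs limit 730 → not met
11. cyber liability coverage $700,000 ≥ $525,000 → met
12. quality-management plan absent → not met
Not met: 2, 3, 4, 5, 6, 7, 10, 12

2, 3, 4, 5, 6, 7, 10, 12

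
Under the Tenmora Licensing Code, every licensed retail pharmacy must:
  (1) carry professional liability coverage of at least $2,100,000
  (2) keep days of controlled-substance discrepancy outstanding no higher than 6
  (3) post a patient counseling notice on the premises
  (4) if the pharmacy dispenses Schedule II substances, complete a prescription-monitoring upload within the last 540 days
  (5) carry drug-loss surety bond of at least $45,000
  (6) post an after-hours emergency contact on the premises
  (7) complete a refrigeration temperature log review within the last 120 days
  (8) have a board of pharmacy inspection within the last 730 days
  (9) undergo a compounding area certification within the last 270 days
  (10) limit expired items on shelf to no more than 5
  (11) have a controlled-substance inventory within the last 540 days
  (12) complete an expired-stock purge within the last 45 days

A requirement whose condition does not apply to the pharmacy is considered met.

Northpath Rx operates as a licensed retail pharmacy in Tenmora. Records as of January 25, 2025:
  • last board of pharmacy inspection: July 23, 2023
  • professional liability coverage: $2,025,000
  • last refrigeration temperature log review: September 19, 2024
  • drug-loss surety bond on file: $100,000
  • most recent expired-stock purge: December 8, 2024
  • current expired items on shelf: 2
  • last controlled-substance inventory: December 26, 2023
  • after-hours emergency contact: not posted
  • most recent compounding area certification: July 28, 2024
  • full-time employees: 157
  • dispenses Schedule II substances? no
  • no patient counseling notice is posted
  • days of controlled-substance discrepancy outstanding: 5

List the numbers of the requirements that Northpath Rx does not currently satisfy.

1, 3, 6, 7, 12

1. professional liability coverage $2,025,000 < $2,100,000 → not met
2. days of controlled-substance discrepancy outstanding 5 ≤ 6 → met
3. patient counseling notice absent → not met
4. condition 'dispenses Schedule II substances' does not hold → requirement n/a → met
5. drug-loss surety bond $100,000 ≥ $45,000 → met
6. after-hours emergency contact absent → not met
7. refrigeration temperature log review 128 days ago vs limit 120 → not met
8. board of pharmacy inspection 552 days ago vs limit 730 → met
9. compounding area certification 181 days ago vs limit 270 → met
10. expired items on shelf 2 ≤ 5 → met
11. controlled-substance inventory 396 days ago vs limit 540 → met
12. expired-stock purge 48 days ago vs limit 45 → not met
Not met: 1, 3, 6, 7, 12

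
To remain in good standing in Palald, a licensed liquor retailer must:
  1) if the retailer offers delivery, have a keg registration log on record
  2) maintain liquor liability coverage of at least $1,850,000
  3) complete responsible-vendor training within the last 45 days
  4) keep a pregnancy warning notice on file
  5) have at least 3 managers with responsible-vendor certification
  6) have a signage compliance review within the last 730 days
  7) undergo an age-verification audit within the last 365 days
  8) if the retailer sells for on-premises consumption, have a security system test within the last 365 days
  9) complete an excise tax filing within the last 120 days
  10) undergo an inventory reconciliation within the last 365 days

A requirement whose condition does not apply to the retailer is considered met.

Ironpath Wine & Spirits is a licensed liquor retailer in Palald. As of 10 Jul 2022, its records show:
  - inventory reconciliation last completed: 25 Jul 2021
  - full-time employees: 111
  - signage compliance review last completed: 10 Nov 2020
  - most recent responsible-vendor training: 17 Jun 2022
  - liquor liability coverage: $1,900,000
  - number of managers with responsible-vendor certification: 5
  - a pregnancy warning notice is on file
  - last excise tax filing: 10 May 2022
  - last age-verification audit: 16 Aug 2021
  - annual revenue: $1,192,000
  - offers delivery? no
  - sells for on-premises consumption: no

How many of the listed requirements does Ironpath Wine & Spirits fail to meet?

0

1. condition 'offers delivery' does not hold → requirement n/a → met
2. liquor liability coverage $1,900,000 ≥ $1,850,000 → met
3. responsible-vendor training 23 days ago vs limit 45 → met
4. pregnancy warning notice present → met
5. managers with responsible-vendor certification 5 ≥ 3 → met
6. signage compliance review 607 days ago vs limit 730 → met
7. age-verification audit 328 days ago vs limit 365 → met
8. condition 'sells for on-premises consumption' does not hold → requirement n/a → met
9. excise tax filing 61 days ago vs limit 120 → met
10. inventory reconciliation 350 days ago vs limit 365 → met
Not met: 0 of 10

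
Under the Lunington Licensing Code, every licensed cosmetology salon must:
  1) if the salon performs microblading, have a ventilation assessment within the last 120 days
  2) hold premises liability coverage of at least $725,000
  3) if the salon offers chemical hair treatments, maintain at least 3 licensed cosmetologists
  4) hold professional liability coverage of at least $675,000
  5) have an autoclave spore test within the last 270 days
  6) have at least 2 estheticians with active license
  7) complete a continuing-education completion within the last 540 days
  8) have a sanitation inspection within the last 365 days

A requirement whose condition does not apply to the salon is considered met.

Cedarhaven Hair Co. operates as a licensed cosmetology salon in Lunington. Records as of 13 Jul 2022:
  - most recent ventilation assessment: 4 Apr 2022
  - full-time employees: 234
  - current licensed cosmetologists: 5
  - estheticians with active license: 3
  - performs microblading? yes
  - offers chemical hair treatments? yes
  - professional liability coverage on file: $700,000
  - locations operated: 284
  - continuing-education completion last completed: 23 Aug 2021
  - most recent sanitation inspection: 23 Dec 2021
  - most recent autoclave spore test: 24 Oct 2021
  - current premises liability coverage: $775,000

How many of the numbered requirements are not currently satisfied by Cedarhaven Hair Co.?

1. condition 'performs microblading' holds; ventilation assessment 100 days ago vs limit 120 → met
2. premises liability coverage $775,000 ≥ $725,000 → met
3. condition 'offers chemical hair treatments' holds; licensed cosmetologists 5 ≥ 3 → met
4. professional liability coverage $700,000 ≥ $675,000 → met
5. autoclave spore test 262 days ago vs limit 270 → met
6. estheticians with active license 3 ≥ 2 → met
7. continuing-education completion 324 days ago vs limit 540 → met
8. sanitation inspection 202 days ago vs limit 365 → met
Not met: 0 of 8

0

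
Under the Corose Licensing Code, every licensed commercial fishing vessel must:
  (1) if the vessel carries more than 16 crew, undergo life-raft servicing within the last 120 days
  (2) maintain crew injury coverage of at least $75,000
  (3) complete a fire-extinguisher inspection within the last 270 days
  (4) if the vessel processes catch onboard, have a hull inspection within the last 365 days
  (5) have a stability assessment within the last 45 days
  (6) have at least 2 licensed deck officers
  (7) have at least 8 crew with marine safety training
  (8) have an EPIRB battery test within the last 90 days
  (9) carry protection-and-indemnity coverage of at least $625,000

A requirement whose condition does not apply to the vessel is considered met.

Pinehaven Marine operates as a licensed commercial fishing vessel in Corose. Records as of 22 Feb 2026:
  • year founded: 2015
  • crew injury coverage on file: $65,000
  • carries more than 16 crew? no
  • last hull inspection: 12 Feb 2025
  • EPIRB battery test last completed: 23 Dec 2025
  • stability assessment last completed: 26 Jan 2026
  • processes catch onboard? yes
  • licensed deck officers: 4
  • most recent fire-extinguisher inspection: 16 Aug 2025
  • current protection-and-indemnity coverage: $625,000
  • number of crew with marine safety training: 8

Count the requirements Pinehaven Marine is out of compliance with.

2

1. condition 'carries more than 16 crew' does not hold → requirement n/a → met
2. crew injury coverage $65,000 < $75,000 → not met
3. fire-extinguisher inspection 190 days ago vs limit 270 → met
4. condition 'processes catch onboard' holds; hull inspection 375 days ago vs limit 365 → not met
5. stability assessment 27 days ago vs limit 45 → met
6. licensed deck officers 4 ≥ 2 → met
7. crew with marine safety training 8 ≥ 8 → met
8. EPIRB battery test 61 days ago vs limit 90 → met
9. protection-and-indemnity coverage $625,000 ≥ $625,000 → met
Not met: 2 of 9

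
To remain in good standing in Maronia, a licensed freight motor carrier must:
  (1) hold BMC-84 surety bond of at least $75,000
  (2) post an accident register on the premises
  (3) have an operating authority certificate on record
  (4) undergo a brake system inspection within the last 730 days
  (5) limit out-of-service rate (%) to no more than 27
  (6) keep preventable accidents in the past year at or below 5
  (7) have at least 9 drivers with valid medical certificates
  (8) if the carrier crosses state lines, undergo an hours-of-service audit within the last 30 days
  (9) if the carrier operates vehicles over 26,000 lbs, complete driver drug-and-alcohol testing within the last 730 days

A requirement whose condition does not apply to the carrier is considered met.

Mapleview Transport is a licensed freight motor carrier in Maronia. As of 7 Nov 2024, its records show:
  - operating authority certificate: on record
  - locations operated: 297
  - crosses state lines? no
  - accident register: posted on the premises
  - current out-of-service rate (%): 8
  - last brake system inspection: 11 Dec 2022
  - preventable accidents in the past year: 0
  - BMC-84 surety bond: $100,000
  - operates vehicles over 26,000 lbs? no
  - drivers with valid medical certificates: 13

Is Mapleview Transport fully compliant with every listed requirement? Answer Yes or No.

1. BMC-84 surety bond $100,000 ≥ $75,000 → met
2. accident register present → met
3. operating authority certificate present → met
4. brake system inspection 697 days ago vs limit 730 → met
5. out-of-service rate (%) 8 ≤ 27 → met
6. preventable accidents in the past year 0 ≤ 5 → met
7. drivers with valid medical certificates 13 ≥ 9 → met
8. condition 'crosses state lines' does not hold → requirement n/a → met
9. condition 'operates vehicles over 26,000 lbs' does not hold → requirement n/a → met
All met.

Yes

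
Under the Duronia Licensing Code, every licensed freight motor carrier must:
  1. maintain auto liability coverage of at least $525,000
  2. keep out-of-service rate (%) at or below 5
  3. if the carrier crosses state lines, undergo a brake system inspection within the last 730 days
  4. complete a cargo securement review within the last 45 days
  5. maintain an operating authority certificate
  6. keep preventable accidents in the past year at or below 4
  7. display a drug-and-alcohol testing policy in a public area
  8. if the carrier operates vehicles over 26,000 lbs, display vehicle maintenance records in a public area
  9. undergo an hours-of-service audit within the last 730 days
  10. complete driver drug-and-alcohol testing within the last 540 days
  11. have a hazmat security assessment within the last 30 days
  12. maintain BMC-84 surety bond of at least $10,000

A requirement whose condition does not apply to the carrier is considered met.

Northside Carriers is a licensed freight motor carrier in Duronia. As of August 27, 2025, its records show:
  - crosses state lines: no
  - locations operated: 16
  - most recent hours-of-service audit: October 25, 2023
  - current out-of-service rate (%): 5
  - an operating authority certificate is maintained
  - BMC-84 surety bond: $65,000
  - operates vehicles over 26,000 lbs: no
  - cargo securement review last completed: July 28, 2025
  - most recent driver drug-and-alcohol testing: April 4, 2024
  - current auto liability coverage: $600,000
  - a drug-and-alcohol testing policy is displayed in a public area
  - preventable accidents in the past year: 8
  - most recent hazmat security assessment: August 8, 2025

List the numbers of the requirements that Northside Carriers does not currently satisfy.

6

1. auto liability coverage $600,000 ≥ $525,000 → met
2. out-of-service rate (%) 5 ≤ 5 → met
3. condition 'crosses state lines' does not hold → requirement n/a → met
4. cargo securement review 30 days ago vs limit 45 → met
5. operating authority certificate present → met
6. preventable accidents in the past year 8 > 4 → not met
7. drug-and-alcohol testing policy present → met
8. condition 'operates vehicles over 26,000 lbs' does not hold → requirement n/a → met
9. hours-of-service audit 672 days ago vs limit 730 → met
10. driver drug-and-alcohol testing 510 days ago vs limit 540 → met
11. hazmat security assessment 19 days ago vs limit 30 → met
12. BMC-84 surety bond $65,000 ≥ $10,000 → met
Not met: 6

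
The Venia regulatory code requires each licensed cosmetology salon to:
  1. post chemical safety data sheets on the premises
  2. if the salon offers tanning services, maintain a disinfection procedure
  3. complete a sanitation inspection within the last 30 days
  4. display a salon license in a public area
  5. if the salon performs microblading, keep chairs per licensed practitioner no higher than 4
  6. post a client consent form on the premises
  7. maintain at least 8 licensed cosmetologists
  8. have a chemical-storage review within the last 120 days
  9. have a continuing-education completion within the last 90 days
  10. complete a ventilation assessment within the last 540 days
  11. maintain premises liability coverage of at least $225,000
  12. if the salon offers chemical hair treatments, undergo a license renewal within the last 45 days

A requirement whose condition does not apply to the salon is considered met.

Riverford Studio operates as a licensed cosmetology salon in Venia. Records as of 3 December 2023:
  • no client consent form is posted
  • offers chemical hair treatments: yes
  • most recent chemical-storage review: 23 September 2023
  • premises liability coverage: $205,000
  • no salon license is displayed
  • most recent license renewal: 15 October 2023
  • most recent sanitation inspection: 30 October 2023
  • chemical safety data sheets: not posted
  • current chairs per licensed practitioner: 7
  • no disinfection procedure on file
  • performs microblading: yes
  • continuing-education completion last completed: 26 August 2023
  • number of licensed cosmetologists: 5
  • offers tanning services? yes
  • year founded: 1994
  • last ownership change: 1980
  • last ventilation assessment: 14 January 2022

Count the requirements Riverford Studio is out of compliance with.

1. chemical safety data sheets absent → not met
2. condition 'offers tanning services' holds; disinfection procedure absent → not met
3. sanitation inspection 34 days ago vs limit 30 → not met
4. salon license absent → not met
5. condition 'performs microblading' holds; chairs per licensed practitioner 7 > 4 → not met
6. client consent form absent → not met
7. licensed cosmetologists 5 < 8 → not met
8. chemical-storage review 71 days ago vs limit 120 → met
9. continuing-education completion 99 days ago vs limit 90 → not met
10. ventilation assessment 688 days ago vs limit 540 → not met
11. premises liability coverage $205,000 < $225,000 → not met
12. condition 'offers chemical hair treatments' holds; license renewal 49 days ago vs limit 45 → not met
Not met: 11 of 12

11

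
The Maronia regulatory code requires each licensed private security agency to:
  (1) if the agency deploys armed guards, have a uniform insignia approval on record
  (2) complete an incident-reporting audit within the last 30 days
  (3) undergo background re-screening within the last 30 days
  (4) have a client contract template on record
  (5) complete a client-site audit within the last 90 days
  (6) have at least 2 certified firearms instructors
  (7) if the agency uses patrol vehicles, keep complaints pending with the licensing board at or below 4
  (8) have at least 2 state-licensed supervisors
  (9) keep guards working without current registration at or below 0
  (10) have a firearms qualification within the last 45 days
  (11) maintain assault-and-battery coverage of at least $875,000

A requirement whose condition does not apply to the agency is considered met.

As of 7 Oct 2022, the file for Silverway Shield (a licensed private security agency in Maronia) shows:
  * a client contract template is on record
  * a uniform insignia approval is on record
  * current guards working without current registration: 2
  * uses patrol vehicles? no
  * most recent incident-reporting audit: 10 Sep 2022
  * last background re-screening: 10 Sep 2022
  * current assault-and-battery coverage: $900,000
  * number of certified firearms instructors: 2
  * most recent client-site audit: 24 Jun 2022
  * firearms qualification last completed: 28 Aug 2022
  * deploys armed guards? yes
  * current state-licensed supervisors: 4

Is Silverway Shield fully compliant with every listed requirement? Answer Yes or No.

No

1. condition 'deploys armed guards' holds; uniform insignia approval present → met
2. incident-reporting audit 27 days ago vs limit 30 → met
3. background re-screening 27 days ago vs limit 30 → met
4. client contract template present → met
5. client-site audit 105 days ago vs limit 90 → not met
6. certified firearms instructors 2 ≥ 2 → met
7. condition 'uses patrol vehicles' does not hold → requirement n/a → met
8. state-licensed supervisors 4 ≥ 2 → met
9. guards working without current registration 2 > 0 → not met
10. firearms qualification 40 days ago vs limit 45 → met
11. assault-and-battery coverage $900,000 ≥ $875,000 → met
Not met: 5, 9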